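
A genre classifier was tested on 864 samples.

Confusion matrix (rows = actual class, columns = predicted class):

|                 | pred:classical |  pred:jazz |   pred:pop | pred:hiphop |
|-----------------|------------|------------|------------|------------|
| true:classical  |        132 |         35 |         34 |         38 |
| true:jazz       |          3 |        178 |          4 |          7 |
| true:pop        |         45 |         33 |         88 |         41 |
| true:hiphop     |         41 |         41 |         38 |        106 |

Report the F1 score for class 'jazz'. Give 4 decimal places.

F1 score = 2·TP/(2·TP+FP+FN).
jazz: TP=178, FP=35+33+41=109, FN=3+4+7=14 → 356/479 = 0.74322

0.7432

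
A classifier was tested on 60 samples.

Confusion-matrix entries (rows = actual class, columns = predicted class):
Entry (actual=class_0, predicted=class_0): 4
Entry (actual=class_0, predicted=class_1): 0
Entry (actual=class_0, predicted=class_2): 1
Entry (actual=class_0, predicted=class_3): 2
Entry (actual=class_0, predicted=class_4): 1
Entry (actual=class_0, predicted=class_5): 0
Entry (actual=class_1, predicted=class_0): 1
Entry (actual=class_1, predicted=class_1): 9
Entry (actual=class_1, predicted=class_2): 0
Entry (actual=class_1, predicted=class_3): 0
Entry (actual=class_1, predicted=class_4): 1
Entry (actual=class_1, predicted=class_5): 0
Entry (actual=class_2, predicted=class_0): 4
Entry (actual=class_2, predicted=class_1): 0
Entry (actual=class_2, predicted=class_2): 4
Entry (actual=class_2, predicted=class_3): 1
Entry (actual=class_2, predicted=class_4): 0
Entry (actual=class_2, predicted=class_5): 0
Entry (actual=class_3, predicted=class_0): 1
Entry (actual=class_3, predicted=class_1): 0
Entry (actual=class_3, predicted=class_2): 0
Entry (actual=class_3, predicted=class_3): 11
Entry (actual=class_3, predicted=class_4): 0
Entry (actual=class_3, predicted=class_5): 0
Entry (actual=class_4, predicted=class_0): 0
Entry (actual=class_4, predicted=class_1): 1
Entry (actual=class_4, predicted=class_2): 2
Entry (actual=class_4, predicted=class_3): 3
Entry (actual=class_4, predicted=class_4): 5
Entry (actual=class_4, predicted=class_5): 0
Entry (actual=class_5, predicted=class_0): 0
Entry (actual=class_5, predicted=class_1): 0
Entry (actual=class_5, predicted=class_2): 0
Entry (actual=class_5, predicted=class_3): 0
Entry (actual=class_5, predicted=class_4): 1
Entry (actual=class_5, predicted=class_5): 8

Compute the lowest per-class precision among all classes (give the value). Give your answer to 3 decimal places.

Per-class precision (TP/(TP+FP)):
  class_0: TP=4, FP=1+4+1+0+0=6 → 4/10 = 0.4000
  class_1: TP=9, FP=0+0+0+1+0=1 → 9/10 = 0.9000
  class_2: TP=4, FP=1+0+0+2+0=3 → 4/7 = 0.5714
  class_3: TP=11, FP=2+0+1+3+0=6 → 11/17 = 0.6471
  class_4: TP=5, FP=1+1+0+0+1=3 → 5/8 = 0.6250
  class_5: TP=8, FP=0+0+0+0+0=0 → 8/8 = 1.0000
Lowest is class 'class_0' with precision = 0.400.

0.400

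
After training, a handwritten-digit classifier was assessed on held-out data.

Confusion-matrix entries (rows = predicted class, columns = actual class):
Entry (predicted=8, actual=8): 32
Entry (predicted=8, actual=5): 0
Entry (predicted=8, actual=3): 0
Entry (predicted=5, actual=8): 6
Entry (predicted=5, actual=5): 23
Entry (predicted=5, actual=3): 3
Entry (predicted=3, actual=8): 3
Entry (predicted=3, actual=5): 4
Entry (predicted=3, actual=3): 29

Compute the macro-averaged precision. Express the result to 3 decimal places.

0.841

Per-class precision (TP/(TP+FP)):
  8: TP=32, FP=0+0=0 → 32/32 = 1.0000
  5: TP=23, FP=6+3=9 → 23/32 = 0.7188
  3: TP=29, FP=3+4=7 → 29/36 = 0.8056
Macro-precision = mean = (1.0000 + 0.7188 + 0.8056) / 3 = 0.841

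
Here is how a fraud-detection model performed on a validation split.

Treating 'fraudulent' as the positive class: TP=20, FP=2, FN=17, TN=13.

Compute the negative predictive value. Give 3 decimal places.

NPV = TN/(TN+FN) = 13/(13+17) = 0.433

0.433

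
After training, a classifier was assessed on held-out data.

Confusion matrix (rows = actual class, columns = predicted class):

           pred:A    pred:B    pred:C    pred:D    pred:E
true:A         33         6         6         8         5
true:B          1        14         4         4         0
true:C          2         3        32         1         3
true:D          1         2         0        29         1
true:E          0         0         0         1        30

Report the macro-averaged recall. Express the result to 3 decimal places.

0.761

Per-class recall (TP/(TP+FN)):
  A: TP=33, FN=6+6+8+5=25 → 33/58 = 0.5690
  B: TP=14, FN=1+4+4+0=9 → 14/23 = 0.6087
  C: TP=32, FN=2+3+1+3=9 → 32/41 = 0.7805
  D: TP=29, FN=1+2+0+1=4 → 29/33 = 0.8788
  E: TP=30, FN=0+0+0+1=1 → 30/31 = 0.9677
Macro-recall = mean = (0.5690 + 0.6087 + 0.7805 + 0.8788 + 0.9677) / 5 = 0.761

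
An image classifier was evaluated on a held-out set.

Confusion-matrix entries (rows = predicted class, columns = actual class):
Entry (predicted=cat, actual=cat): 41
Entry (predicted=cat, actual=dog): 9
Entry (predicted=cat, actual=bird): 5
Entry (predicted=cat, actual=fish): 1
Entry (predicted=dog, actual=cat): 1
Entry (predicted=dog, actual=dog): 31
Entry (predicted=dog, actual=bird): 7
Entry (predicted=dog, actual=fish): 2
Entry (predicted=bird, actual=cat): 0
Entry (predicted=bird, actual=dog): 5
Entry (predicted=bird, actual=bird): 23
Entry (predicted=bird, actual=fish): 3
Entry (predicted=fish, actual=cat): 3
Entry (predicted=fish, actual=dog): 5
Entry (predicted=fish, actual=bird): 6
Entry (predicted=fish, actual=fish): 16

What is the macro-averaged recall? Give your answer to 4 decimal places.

Per-class recall (TP/(TP+FN)):
  cat: TP=41, FN=1+0+3=4 → 41/45 = 0.91111
  dog: TP=31, FN=9+5+5=19 → 31/50 = 0.62000
  bird: TP=23, FN=5+7+6=18 → 23/41 = 0.56098
  fish: TP=16, FN=1+2+3=6 → 16/22 = 0.72727
Macro-recall = mean = (0.91111 + 0.62000 + 0.56098 + 0.72727) / 4 = 0.7048

0.7048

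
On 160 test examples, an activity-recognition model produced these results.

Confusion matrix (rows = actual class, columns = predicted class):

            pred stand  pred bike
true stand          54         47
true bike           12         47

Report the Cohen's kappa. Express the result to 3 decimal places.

Observed agreement pₒ = trace/N = 101/160 = 0.6313
Expected agreement pₑ = Σ (rowᵢ·colᵢ)/N² = (101·66 + 59·94)/160² = 0.4770
κ = (pₒ − pₑ)/(1 − pₑ) = (0.6313 − 0.4770)/(1 − 0.4770) = 0.295

0.295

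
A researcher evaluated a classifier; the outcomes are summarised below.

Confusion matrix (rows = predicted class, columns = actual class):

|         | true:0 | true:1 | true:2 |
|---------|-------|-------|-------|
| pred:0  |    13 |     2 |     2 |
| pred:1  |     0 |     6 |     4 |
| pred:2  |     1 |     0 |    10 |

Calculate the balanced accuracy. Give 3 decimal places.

0.768

Balanced accuracy = mean of per-class recall.
  0: recall = 13/14 = 0.9286
  1: recall = 6/8 = 0.7500
  2: recall = 10/16 = 0.6250
Mean = (0.9286 + 0.7500 + 0.6250) / 3 = 0.768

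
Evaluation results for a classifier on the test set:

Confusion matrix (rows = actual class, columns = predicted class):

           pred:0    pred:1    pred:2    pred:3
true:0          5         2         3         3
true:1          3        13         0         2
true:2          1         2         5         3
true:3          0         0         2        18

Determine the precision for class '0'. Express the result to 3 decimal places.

Take TP from the diagonal, FP from the rest of the '0' prediction marginal, FN from the rest of the '0' actual marginal.
precision = TP/(TP+FP).
0: TP=5, FP=3+1+0=4 → 5/9 = 0.5556

0.556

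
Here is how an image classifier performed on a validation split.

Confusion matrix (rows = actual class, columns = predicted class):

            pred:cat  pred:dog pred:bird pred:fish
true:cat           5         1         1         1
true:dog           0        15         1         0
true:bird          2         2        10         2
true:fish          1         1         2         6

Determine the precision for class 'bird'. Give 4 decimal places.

Take TP from the diagonal, FP from the rest of the 'bird' prediction marginal, FN from the rest of the 'bird' actual marginal.
precision = TP/(TP+FP).
bird: TP=10, FP=1+1+2=4 → 10/14 = 0.71429

0.7143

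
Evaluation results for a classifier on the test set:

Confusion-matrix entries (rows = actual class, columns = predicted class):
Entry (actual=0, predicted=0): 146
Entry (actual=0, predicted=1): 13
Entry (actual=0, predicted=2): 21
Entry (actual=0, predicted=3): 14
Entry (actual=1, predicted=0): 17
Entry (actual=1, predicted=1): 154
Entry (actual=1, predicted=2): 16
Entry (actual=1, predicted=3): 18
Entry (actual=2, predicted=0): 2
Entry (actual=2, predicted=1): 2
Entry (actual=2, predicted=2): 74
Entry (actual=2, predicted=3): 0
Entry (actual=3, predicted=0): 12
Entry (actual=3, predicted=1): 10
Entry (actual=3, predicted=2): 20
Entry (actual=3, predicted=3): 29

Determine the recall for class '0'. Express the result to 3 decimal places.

recall = TP/(TP+FN).
0: TP=146, FN=13+21+14=48 → 146/194 = 0.7526

0.753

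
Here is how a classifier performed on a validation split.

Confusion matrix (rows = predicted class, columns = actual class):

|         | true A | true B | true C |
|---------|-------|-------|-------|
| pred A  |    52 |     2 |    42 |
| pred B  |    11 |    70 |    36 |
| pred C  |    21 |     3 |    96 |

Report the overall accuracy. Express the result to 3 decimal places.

0.655

Accuracy = trace / total = (52+70+96=218) / 333 = 218/333 = 0.655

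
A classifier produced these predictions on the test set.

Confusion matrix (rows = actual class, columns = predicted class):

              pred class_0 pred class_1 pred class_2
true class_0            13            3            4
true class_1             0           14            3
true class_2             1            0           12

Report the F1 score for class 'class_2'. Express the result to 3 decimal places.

0.750

F1 score = 2·TP/(2·TP+FP+FN).
class_2: TP=12, FP=4+3=7, FN=1+0=1 → 24/32 = 0.7500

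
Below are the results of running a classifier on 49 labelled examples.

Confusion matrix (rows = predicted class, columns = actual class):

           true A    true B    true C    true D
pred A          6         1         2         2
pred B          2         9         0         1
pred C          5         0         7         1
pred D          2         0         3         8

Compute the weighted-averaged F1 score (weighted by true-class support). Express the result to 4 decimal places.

0.6021

Per-class F1 score (2·TP/(2·TP+FP+FN)):
  A: TP=6, FP=1+2+2=5, FN=2+5+2=9 → 12/26 = 0.46154
  B: TP=9, FP=2+0+1=3, FN=1+0+0=1 → 18/22 = 0.81818
  C: TP=7, FP=5+0+1=6, FN=2+0+3=5 → 14/25 = 0.56000
  D: TP=8, FP=2+0+3=5, FN=2+1+1=4 → 16/25 = 0.64000
Weighted-F1 score = Σ (supportᵢ/N)·F1 scoreᵢ with N=49: (15/49)·0.46154 + (10/49)·0.81818 + (12/49)·0.56000 + (12/49)·0.64000 = 0.6021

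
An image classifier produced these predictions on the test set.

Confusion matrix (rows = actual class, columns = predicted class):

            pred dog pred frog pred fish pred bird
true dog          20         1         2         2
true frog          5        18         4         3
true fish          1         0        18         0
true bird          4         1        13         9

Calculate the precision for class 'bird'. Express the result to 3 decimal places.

0.643

precision = TP/(TP+FP).
bird: TP=9, FP=2+3+0=5 → 9/14 = 0.6429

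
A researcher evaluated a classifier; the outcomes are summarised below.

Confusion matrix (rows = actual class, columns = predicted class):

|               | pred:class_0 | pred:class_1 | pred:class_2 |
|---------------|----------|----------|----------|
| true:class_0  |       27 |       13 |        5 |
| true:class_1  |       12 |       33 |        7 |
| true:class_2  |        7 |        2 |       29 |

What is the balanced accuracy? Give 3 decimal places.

0.666

Balanced accuracy = mean of per-class recall.
  class_0: recall = 27/45 = 0.6000
  class_1: recall = 33/52 = 0.6346
  class_2: recall = 29/38 = 0.7632
Mean = (0.6000 + 0.6346 + 0.7632) / 3 = 0.666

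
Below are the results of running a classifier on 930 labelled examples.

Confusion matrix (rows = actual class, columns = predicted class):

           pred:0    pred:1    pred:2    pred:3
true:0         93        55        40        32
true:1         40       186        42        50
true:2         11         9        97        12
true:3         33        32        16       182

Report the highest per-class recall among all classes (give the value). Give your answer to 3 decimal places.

Per-class recall (TP/(TP+FN)):
  0: TP=93, FN=55+40+32=127 → 93/220 = 0.4227
  1: TP=186, FN=40+42+50=132 → 186/318 = 0.5849
  2: TP=97, FN=11+9+12=32 → 97/129 = 0.7519
  3: TP=182, FN=33+32+16=81 → 182/263 = 0.6920
Highest is class '2' with recall = 0.752.

0.752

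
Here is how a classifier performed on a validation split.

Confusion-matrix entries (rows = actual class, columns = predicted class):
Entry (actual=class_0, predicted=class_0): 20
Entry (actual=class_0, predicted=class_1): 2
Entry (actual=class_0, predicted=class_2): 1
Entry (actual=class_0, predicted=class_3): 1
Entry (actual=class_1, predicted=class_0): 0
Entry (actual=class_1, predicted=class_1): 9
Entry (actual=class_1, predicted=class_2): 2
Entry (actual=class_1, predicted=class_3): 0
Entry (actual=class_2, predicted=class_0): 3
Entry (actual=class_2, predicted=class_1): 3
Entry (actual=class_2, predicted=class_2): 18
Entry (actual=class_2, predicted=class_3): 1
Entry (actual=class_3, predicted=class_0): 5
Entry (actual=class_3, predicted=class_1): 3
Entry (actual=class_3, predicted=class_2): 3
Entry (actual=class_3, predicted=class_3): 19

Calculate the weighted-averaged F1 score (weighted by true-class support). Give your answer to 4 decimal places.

Per-class F1 score (2·TP/(2·TP+FP+FN)):
  class_0: TP=20, FP=0+3+5=8, FN=2+1+1=4 → 40/52 = 0.76923
  class_1: TP=9, FP=2+3+3=8, FN=0+2+0=2 → 18/28 = 0.64286
  class_2: TP=18, FP=1+2+3=6, FN=3+3+1=7 → 36/49 = 0.73469
  class_3: TP=19, FP=1+0+1=2, FN=5+3+3=11 → 38/51 = 0.74510
Weighted-F1 score = Σ (supportᵢ/N)·F1 scoreᵢ with N=90: (24/90)·0.76923 + (11/90)·0.64286 + (25/90)·0.73469 + (30/90)·0.74510 = 0.7361

0.7361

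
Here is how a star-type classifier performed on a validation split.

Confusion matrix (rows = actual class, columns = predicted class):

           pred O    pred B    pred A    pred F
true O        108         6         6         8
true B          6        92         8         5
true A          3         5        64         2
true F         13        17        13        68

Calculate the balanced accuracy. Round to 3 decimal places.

Balanced accuracy = mean of per-class recall.
  O: recall = 108/128 = 0.8438
  B: recall = 92/111 = 0.8288
  A: recall = 64/74 = 0.8649
  F: recall = 68/111 = 0.6126
Mean = (0.8438 + 0.8288 + 0.8649 + 0.6126) / 4 = 0.788

0.788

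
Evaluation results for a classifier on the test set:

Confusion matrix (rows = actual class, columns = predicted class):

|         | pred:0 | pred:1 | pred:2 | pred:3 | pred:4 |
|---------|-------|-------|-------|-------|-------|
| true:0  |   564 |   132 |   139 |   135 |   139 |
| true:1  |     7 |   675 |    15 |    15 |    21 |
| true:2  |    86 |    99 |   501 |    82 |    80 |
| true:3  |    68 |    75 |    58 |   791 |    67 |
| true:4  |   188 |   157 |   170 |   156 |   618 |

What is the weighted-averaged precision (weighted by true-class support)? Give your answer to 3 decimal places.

Per-class precision (TP/(TP+FP)):
  0: TP=564, FP=7+86+68+188=349 → 564/913 = 0.6177
  1: TP=675, FP=132+99+75+157=463 → 675/1138 = 0.5931
  2: TP=501, FP=139+15+58+170=382 → 501/883 = 0.5674
  3: TP=791, FP=135+15+82+156=388 → 791/1179 = 0.6709
  4: TP=618, FP=139+21+80+67=307 → 618/925 = 0.6681
Weighted-precision = Σ (supportᵢ/N)·precisionᵢ with N=5038: (1109/5038)·0.6177 + (733/5038)·0.5931 + (848/5038)·0.5674 + (1059/5038)·0.6709 + (1289/5038)·0.6681 = 0.630

0.630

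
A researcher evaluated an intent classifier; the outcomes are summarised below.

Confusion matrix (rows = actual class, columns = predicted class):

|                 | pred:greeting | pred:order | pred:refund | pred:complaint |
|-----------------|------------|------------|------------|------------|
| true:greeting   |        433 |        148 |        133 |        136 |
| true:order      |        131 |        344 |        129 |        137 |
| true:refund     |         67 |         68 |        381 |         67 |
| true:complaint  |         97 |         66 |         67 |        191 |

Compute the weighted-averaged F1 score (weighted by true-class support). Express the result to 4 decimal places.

0.5210

Per-class F1 score (2·TP/(2·TP+FP+FN)):
  greeting: TP=433, FP=131+67+97=295, FN=148+133+136=417 → 866/1578 = 0.54880
  order: TP=344, FP=148+68+66=282, FN=131+129+137=397 → 688/1367 = 0.50329
  refund: TP=381, FP=133+129+67=329, FN=67+68+67=202 → 762/1293 = 0.58933
  complaint: TP=191, FP=136+137+67=340, FN=97+66+67=230 → 382/952 = 0.40126
Weighted-F1 score = Σ (supportᵢ/N)·F1 scoreᵢ with N=2595: (850/2595)·0.54880 + (741/2595)·0.50329 + (583/2595)·0.58933 + (421/2595)·0.40126 = 0.5210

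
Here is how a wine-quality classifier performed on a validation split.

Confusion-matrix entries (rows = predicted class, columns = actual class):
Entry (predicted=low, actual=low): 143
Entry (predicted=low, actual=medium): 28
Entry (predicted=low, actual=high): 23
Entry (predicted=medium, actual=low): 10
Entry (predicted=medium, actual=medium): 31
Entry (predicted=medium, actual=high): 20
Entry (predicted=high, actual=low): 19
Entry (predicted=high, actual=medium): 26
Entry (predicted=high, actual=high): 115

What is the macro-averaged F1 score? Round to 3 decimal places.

Per-class F1 score (2·TP/(2·TP+FP+FN)):
  low: TP=143, FP=28+23=51, FN=10+19=29 → 286/366 = 0.7814
  medium: TP=31, FP=10+20=30, FN=28+26=54 → 62/146 = 0.4247
  high: TP=115, FP=19+26=45, FN=23+20=43 → 230/318 = 0.7233
Macro-F1 score = mean = (0.7814 + 0.4247 + 0.7233) / 3 = 0.643

0.643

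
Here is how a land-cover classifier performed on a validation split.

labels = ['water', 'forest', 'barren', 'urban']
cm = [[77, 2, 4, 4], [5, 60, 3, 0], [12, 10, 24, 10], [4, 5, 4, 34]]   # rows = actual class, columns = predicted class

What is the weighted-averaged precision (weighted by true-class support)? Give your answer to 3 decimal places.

Per-class precision (TP/(TP+FP)):
  water: TP=77, FP=5+12+4=21 → 77/98 = 0.7857
  forest: TP=60, FP=2+10+5=17 → 60/77 = 0.7792
  barren: TP=24, FP=4+3+4=11 → 24/35 = 0.6857
  urban: TP=34, FP=4+0+10=14 → 34/48 = 0.7083
Weighted-precision = Σ (supportᵢ/N)·precisionᵢ with N=258: (87/258)·0.7857 + (68/258)·0.7792 + (56/258)·0.6857 + (47/258)·0.7083 = 0.748

0.748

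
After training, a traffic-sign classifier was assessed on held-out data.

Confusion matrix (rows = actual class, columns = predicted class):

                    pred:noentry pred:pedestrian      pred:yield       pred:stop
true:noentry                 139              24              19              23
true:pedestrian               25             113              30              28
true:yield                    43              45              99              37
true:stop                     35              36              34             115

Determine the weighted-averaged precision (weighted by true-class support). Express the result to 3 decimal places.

0.551

Per-class precision (TP/(TP+FP)):
  noentry: TP=139, FP=25+43+35=103 → 139/242 = 0.5744
  pedestrian: TP=113, FP=24+45+36=105 → 113/218 = 0.5183
  yield: TP=99, FP=19+30+34=83 → 99/182 = 0.5440
  stop: TP=115, FP=23+28+37=88 → 115/203 = 0.5665
Weighted-precision = Σ (supportᵢ/N)·precisionᵢ with N=845: (205/845)·0.5744 + (196/845)·0.5183 + (224/845)·0.5440 + (220/845)·0.5665 = 0.551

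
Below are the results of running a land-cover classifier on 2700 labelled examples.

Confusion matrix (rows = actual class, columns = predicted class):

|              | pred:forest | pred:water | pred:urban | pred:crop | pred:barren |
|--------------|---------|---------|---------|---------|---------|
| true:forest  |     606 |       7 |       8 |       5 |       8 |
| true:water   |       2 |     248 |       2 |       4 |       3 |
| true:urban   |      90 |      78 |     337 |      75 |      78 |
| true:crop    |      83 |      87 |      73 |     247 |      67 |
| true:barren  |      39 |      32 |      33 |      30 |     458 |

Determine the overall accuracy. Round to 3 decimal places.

Accuracy = trace / total = (606+248+337+247+458=1896) / 2700 = 1896/2700 = 0.702

0.702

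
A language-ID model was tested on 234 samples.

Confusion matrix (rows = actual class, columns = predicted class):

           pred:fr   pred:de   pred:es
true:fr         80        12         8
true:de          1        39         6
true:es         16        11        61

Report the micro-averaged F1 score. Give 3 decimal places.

Micro-averaging pools counts across classes: ΣTP=180, ΣFP=54, ΣFN=54.
Micro-F1 score = 2·TP/(2·TP+FP+FN) on pooled counts = 0.769 (equals overall accuracy in single-label multiclass).

0.769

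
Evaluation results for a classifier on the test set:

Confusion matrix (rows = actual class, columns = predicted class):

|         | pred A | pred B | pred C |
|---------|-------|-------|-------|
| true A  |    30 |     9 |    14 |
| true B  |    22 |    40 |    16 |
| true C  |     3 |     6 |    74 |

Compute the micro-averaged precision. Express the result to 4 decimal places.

Micro-averaging pools counts across classes: ΣTP=144, ΣFP=70, ΣFN=70.
Micro-precision = TP/(TP+FP) on pooled counts = 0.6729 (equals overall accuracy in single-label multiclass).

0.6729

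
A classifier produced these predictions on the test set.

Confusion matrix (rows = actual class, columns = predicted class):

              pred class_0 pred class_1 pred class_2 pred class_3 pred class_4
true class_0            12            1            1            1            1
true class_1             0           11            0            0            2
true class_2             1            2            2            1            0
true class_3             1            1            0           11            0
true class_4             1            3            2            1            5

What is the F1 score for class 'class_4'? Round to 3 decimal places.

0.500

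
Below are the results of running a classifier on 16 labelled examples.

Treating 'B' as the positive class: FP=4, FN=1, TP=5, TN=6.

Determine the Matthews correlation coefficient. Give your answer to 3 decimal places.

0.423

MCC = (TP·TN − FP·FN) / √((TP+FP)(TP+FN)(TN+FP)(TN+FN))
Numerator = 5·6 − 4·1 = 26
Denominator = √(9·6·10·7) = √3780 = 61.4817
MCC = 26 / 61.4817 = 0.423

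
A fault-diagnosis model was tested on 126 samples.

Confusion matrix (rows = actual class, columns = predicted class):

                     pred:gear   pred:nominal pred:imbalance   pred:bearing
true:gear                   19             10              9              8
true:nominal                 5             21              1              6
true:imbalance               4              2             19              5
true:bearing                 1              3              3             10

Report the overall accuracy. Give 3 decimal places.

0.548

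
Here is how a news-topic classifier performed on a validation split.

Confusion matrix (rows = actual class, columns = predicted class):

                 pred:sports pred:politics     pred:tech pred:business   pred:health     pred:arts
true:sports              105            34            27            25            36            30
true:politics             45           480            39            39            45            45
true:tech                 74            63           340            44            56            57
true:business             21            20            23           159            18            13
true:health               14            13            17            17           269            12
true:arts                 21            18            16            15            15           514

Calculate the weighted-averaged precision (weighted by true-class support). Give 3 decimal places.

0.682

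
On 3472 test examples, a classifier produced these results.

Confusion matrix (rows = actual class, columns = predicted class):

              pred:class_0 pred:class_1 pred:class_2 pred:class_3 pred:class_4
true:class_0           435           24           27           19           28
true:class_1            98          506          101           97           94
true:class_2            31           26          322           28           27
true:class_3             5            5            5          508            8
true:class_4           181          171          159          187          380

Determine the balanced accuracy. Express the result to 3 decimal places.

0.686

Balanced accuracy = mean of per-class recall.
  class_0: recall = 435/533 = 0.8161
  class_1: recall = 506/896 = 0.5647
  class_2: recall = 322/434 = 0.7419
  class_3: recall = 508/531 = 0.9567
  class_4: recall = 380/1078 = 0.3525
Mean = (0.8161 + 0.5647 + 0.7419 + 0.9567 + 0.3525) / 5 = 0.686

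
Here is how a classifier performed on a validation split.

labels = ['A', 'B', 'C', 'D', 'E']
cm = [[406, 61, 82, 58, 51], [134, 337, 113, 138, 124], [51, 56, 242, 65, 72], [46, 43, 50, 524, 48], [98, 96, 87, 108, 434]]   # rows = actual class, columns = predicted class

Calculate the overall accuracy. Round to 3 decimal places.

Accuracy = trace / total = (406+337+242+524+434=1943) / 3524 = 1943/3524 = 0.551

0.551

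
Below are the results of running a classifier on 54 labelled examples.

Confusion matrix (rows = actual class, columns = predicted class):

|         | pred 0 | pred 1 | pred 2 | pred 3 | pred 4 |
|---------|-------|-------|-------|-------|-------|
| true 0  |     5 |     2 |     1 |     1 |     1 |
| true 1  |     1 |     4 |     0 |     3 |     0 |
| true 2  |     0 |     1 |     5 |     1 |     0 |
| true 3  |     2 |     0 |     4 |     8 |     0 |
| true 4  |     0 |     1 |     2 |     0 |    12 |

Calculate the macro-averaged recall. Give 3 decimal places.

Per-class recall (TP/(TP+FN)):
  0: TP=5, FN=2+1+1+1=5 → 5/10 = 0.5000
  1: TP=4, FN=1+0+3+0=4 → 4/8 = 0.5000
  2: TP=5, FN=0+1+1+0=2 → 5/7 = 0.7143
  3: TP=8, FN=2+0+4+0=6 → 8/14 = 0.5714
  4: TP=12, FN=0+1+2+0=3 → 12/15 = 0.8000
Macro-recall = mean = (0.5000 + 0.5000 + 0.7143 + 0.5714 + 0.8000) / 5 = 0.617

0.617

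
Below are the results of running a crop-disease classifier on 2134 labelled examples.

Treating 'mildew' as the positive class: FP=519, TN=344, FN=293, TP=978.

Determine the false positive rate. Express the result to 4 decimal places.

FPR = FP/(FP+TN) = 519/(519+344) = 0.6014

0.6014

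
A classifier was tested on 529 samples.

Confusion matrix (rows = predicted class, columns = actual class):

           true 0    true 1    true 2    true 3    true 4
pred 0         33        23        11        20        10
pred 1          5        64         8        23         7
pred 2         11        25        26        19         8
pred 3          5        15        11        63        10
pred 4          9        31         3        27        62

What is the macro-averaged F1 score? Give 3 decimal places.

0.456

Per-class F1 score (2·TP/(2·TP+FP+FN)):
  0: TP=33, FP=23+11+20+10=64, FN=5+11+5+9=30 → 66/160 = 0.4125
  1: TP=64, FP=5+8+23+7=43, FN=23+25+15+31=94 → 128/265 = 0.4830
  2: TP=26, FP=11+25+19+8=63, FN=11+8+11+3=33 → 52/148 = 0.3514
  3: TP=63, FP=5+15+11+10=41, FN=20+23+19+27=89 → 126/256 = 0.4922
  4: TP=62, FP=9+31+3+27=70, FN=10+7+8+10=35 → 124/229 = 0.5415
Macro-F1 score = mean = (0.4125 + 0.4830 + 0.3514 + 0.4922 + 0.5415) / 5 = 0.456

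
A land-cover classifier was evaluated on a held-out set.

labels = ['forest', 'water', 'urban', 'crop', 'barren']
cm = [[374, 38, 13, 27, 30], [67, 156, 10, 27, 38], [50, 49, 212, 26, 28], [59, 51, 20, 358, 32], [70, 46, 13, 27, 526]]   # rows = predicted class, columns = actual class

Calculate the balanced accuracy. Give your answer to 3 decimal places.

0.685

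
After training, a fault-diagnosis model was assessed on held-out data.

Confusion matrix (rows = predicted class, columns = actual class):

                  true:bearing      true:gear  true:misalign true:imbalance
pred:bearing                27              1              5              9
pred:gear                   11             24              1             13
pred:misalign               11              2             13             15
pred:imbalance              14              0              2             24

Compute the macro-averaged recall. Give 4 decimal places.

Per-class recall (TP/(TP+FN)):
  bearing: TP=27, FN=11+11+14=36 → 27/63 = 0.42857
  gear: TP=24, FN=1+2+0=3 → 24/27 = 0.88889
  misalign: TP=13, FN=5+1+2=8 → 13/21 = 0.61905
  imbalance: TP=24, FN=9+13+15=37 → 24/61 = 0.39344
Macro-recall = mean = (0.42857 + 0.88889 + 0.61905 + 0.39344) / 4 = 0.5825

0.5825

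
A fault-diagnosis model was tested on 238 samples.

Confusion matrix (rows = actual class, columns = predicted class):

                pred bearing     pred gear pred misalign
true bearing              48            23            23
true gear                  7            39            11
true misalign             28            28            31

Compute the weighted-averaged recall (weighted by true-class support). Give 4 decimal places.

Per-class recall (TP/(TP+FN)):
  bearing: TP=48, FN=23+23=46 → 48/94 = 0.51064
  gear: TP=39, FN=7+11=18 → 39/57 = 0.68421
  misalign: TP=31, FN=28+28=56 → 31/87 = 0.35632
Weighted-recall = Σ (supportᵢ/N)·recallᵢ with N=238: (94/238)·0.51064 + (57/238)·0.68421 + (87/238)·0.35632 = 0.4958

0.4958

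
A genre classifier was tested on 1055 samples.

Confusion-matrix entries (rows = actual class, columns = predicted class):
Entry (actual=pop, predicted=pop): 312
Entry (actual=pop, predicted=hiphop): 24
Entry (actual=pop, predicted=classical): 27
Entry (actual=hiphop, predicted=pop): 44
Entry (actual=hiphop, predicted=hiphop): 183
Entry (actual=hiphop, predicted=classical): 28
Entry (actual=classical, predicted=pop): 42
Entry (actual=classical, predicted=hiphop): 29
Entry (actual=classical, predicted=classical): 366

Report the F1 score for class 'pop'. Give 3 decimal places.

0.820

Take TP from the diagonal, FP from the rest of the 'pop' prediction marginal, FN from the rest of the 'pop' actual marginal.
F1 score = 2·TP/(2·TP+FP+FN).
pop: TP=312, FP=44+42=86, FN=24+27=51 → 624/761 = 0.8200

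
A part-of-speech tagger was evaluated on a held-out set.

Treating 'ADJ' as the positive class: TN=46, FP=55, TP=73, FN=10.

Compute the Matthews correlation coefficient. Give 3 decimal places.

MCC = (TP·TN − FP·FN) / √((TP+FP)(TP+FN)(TN+FP)(TN+FN))
Numerator = 73·46 − 55·10 = 2808
Denominator = √(128·83·101·56) = √60089344 = 7751.7317
MCC = 2808 / 7751.7317 = 0.362

0.362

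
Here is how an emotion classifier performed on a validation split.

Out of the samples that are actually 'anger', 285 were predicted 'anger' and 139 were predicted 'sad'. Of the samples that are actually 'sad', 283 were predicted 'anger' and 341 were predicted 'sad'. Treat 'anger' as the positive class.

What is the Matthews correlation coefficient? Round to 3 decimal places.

MCC = (TP·TN − FP·FN) / √((TP+FP)(TP+FN)(TN+FP)(TN+FN))
Numerator = 285·341 − 283·139 = 57848
Denominator = √(568·424·624·480) = √72134000640 = 268577.7367
MCC = 57848 / 268577.7367 = 0.215

0.215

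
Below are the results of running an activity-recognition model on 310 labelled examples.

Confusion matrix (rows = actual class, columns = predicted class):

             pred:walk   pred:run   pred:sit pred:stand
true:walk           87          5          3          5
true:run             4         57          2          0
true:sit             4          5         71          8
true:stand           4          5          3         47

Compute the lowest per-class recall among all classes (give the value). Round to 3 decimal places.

Per-class recall (TP/(TP+FN)):
  walk: TP=87, FN=5+3+5=13 → 87/100 = 0.8700
  run: TP=57, FN=4+2+0=6 → 57/63 = 0.9048
  sit: TP=71, FN=4+5+8=17 → 71/88 = 0.8068
  stand: TP=47, FN=4+5+3=12 → 47/59 = 0.7966
Lowest is class 'stand' with recall = 0.797.

0.797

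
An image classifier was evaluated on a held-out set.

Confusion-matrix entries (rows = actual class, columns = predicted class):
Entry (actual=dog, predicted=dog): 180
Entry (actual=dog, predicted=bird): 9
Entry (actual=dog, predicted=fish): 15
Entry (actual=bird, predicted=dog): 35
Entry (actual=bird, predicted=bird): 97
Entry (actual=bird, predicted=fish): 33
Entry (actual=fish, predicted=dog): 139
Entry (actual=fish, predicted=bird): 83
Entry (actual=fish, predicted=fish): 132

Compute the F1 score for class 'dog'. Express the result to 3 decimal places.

F1 score = 2·TP/(2·TP+FP+FN).
dog: TP=180, FP=35+139=174, FN=9+15=24 → 360/558 = 0.6452

0.645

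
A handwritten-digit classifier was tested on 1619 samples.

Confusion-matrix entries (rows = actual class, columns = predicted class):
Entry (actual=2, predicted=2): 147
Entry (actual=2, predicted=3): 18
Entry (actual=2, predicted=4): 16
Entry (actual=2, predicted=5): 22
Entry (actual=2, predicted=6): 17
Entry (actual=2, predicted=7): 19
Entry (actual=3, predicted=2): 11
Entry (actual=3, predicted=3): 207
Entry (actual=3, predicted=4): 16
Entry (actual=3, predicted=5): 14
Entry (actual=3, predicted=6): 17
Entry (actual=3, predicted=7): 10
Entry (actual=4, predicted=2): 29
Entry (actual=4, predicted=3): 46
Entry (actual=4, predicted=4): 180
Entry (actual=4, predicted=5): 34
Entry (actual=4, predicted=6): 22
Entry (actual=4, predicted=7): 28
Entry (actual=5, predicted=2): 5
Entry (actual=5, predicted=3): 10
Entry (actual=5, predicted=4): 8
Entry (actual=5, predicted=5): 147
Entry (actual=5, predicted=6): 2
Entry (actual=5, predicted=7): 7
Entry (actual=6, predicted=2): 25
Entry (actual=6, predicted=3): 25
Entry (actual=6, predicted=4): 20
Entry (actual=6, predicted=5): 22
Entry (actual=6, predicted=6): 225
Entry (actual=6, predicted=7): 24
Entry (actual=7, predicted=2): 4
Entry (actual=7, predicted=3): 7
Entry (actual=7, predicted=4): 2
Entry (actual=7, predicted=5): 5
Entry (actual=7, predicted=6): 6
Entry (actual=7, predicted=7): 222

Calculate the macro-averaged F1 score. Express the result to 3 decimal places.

0.695

Per-class F1 score (2·TP/(2·TP+FP+FN)):
  2: TP=147, FP=11+29+5+25+4=74, FN=18+16+22+17+19=92 → 294/460 = 0.6391
  3: TP=207, FP=18+46+10+25+7=106, FN=11+16+14+17+10=68 → 414/588 = 0.7041
  4: TP=180, FP=16+16+8+20+2=62, FN=29+46+34+22+28=159 → 360/581 = 0.6196
  5: TP=147, FP=22+14+34+22+5=97, FN=5+10+8+2+7=32 → 294/423 = 0.6950
  6: TP=225, FP=17+17+22+2+6=64, FN=25+25+20+22+24=116 → 450/630 = 0.7143
  7: TP=222, FP=19+10+28+7+24=88, FN=4+7+2+5+6=24 → 444/556 = 0.7986
Macro-F1 score = mean = (0.6391 + 0.7041 + 0.6196 + 0.6950 + 0.7143 + 0.7986) / 6 = 0.695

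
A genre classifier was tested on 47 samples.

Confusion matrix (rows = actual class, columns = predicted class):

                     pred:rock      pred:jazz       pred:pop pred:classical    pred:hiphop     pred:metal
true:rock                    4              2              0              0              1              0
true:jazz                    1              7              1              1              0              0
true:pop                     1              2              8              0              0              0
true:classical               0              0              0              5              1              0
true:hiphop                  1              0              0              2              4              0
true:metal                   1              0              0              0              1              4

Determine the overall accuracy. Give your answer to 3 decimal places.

Accuracy = trace / total = (4+7+8+5+4+4=32) / 47 = 32/47 = 0.681

0.681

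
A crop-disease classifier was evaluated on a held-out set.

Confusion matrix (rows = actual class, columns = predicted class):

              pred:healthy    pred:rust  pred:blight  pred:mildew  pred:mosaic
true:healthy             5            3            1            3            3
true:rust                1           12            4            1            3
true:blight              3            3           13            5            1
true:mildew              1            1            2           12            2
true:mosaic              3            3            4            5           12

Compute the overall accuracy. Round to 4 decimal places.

Accuracy = trace / total = (5+12+13+12+12=54) / 106 = 54/106 = 0.5094

0.5094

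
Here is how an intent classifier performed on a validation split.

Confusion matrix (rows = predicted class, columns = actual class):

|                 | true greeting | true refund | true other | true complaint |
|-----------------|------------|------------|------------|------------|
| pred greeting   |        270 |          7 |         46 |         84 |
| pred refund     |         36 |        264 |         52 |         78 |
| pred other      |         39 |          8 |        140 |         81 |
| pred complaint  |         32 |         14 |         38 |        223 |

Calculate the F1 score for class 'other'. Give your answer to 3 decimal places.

F1 score = 2·TP/(2·TP+FP+FN).
other: TP=140, FP=39+8+81=128, FN=46+52+38=136 → 280/544 = 0.5147

0.515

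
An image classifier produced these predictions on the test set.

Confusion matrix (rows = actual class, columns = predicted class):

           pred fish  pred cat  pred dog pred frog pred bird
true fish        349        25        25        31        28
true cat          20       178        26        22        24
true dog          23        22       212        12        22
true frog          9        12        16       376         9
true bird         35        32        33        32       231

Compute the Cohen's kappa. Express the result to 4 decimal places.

0.6795

Observed agreement pₒ = trace/N = 1346/1804 = 0.74612
Expected agreement pₑ = Σ (rowᵢ·colᵢ)/N² = (458·436 + 270·269 + 291·312 + 422·473 + 363·314)/1804² = 0.20793
κ = (pₒ − pₑ)/(1 − pₑ) = (0.74612 − 0.20793)/(1 − 0.20793) = 0.6795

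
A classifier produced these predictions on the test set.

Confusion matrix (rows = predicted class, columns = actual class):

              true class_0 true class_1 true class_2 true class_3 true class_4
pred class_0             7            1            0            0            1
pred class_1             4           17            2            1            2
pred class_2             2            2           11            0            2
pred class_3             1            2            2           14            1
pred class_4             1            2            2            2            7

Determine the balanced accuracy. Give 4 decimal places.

0.6368

Balanced accuracy = mean of per-class recall.
  class_0: recall = 7/15 = 0.46667
  class_1: recall = 17/24 = 0.70833
  class_2: recall = 11/17 = 0.64706
  class_3: recall = 14/17 = 0.82353
  class_4: recall = 7/13 = 0.53846
Mean = (0.46667 + 0.70833 + 0.64706 + 0.82353 + 0.53846) / 5 = 0.6368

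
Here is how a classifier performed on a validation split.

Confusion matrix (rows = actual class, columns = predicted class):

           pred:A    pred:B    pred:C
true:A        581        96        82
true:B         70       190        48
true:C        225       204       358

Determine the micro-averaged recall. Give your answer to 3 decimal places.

0.609

Micro-averaging pools counts across classes: ΣTP=1129, ΣFP=725, ΣFN=725.
Micro-recall = TP/(TP+FN) on pooled counts = 0.609 (equals overall accuracy in single-label multiclass).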